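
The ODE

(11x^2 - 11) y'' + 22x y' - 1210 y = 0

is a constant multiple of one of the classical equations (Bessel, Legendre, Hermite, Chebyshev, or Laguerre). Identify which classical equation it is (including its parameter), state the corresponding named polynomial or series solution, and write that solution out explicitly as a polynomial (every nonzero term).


All three coefficients share the factor -11; dividing through by -11 gives  (1 - x^2) y'' - 2x y' + 110 y = 0.
This matches the Legendre equation (1 - x^2) y'' - 2x y' + n(n+1) y = 0 (note the -2x y' term) with n(n+1) = 110, so n = 10; the polynomial solution is P_10(x).
With y = sum_k a_k x^k, matching x^k gives (k+2)(k+1) a_{k+2} = [k(k+1) - n(n+1)] a_k = (k - 10)(k + 11) a_k. The right side vanishes at k = 10, so the series with the parity of 10 terminates at degree 10.
Standard normalization (P_n(1) = 1): leading coefficient (2n)!/(2^n (n!)^2) = 2432902008176640000/(1024*13168189440000) = 46189/256, so a_10 = 46189/256. Work downward with a_k = (k+1)(k+2) a_{k+2} / ((k - 10)(k + 11)):
  a_8 = (9)(10)(46189/256) / ((8 - 10)(8 + 11)) = (2078505/128)/(-38) = -109395/256
  a_6 = (7)(8)(-109395/256) / ((6 - 10)(6 + 11)) = (-765765/32)/(-68) = 45045/128
  a_4 = (5)(6)(45045/128) / ((4 - 10)(4 + 11)) = (675675/64)/(-90) = -15015/128
  a_2 = (3)(4)(-15015/128) / ((2 - 10)(2 + 11)) = (-45045/32)/(-104) = 3465/256
  a_0 = (1)(2)(3465/256) / ((0 - 10)(0 + 11)) = (3465/128)/(-110) = -63/256
Hence P_10(x) = 46189 x^10/256 - 109395 x^8/256 + 45045 x^6/128 - 15015 x^4/128 + 3465 x^2/256 - 63/256.

P_10(x); series = 46189 x^10/256 - 109395 x^8/256 + 45045 x^6/128 - 15015 x^4/128 + 3465 x^2/256 - 63/256


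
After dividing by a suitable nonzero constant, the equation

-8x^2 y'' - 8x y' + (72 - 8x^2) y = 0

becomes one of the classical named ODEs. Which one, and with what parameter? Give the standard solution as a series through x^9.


All three coefficients share the factor -8; dividing through by -8 gives  x^2 y'' + x y' + (x^2 - 9) y = 0.
This matches the Bessel equation x^2 y'' + x y' + (x^2 - nu^2) y = 0 with nu^2 = 9, so nu = 3; the solution bounded at x = 0 is J_3(x).
Frobenius at x = 0: indicial roots ±nu; for r = nu the recurrence k(k + 2nu) c_k = -c_{k-2} gives the standard series J_nu(x) = sum_{k>=0} (-1)^k / (k! (k+nu)!) (x/2)^(2k+nu). Evaluate the first 4 terms:
  k = 0: (-1)^0 / (0! * 3! * 2^3) x^3 = 1/(1*6*8) x^3 = (1/48) x^3
  k = 1: (-1)^1 / (1! * 4! * 2^5) x^5 = -1/(1*24*32) x^5 = (-1/768) x^5
  k = 2: (-1)^2 / (2! * 5! * 2^7) x^7 = 1/(2*120*128) x^7 = (1/30720) x^7
  k = 3: (-1)^3 / (3! * 6! * 2^9) x^9 = -1/(6*720*512) x^9 = (-1/2211840) x^9
Hence J_3(x) = -x^9/2211840 + x^7/30720 - x^5/768 + x^3/48 + ....

J_3(x); series = -x^9/2211840 + x^7/30720 - x^5/768 + x^3/48


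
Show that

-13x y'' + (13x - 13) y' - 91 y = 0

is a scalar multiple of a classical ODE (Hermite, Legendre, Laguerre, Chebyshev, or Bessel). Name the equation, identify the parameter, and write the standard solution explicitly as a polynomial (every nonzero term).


All three coefficients share the factor -13; dividing through by -13 gives  x y'' + (1 - x) y' + 7 y = 0.
This matches the Laguerre equation x y'' + (1 - x) y' + n y = 0 with n = 7; the polynomial solution is L_7(x).
With y = sum_k a_k x^k, matching x^k gives (k+1)k a_{k+1} + (k+1) a_{k+1} - k a_k + n a_k = 0, i.e. (k+1)^2 a_{k+1} = (k - n) a_k = (k - 7) a_k. The right side vanishes at k = 7, so the series terminates at degree 7.
Standard normalization L_n(0) = 1 gives a_0 = 1. Work upward with a_{k+1} = (k - 7) a_k / (k+1)^2:
  a_1 = (0 - 7)(1) / 1^2 = -7/1 = -7
  a_2 = (1 - 7)(-7) / 2^2 = 42/4 = 21/2
  a_3 = (2 - 7)(21/2) / 3^2 = (-105/2)/9 = -35/6
  a_4 = (3 - 7)(-35/6) / 4^2 = (70/3)/16 = 35/24
  a_5 = (4 - 7)(35/24) / 5^2 = (-35/8)/25 = -7/40
  a_6 = (5 - 7)(-7/40) / 6^2 = (7/20)/36 = 7/720
  a_7 = (6 - 7)(7/720) / 7^2 = (-7/720)/49 = -1/5040
Hence L_7(x) = -x^7/5040 + 7 x^6/720 - 7 x^5/40 + 35 x^4/24 - 35 x^3/6 + 21 x^2/2 - 7 x + 1.

L_7(x); series = -x^7/5040 + 7 x^6/720 - 7 x^5/40 + 35 x^4/24 - 35 x^3/6 + 21 x^2/2 - 7 x + 1


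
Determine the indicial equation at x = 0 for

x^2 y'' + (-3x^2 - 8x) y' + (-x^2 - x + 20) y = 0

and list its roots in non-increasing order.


Divide by x^2 to reach normal form y'' + P_1(x) y' + P_2(x) y = 0 with P_1(x) = -3 - 8/x and P_2(x) = -1 - 1/x + 20/x^2.
x = 0 is a singular point because the y'-coefficient -3 - 8/x has a pole at x = 0 and the y-coefficient -1 - 1/x + 20/x^2 has a pole at x = 0.
It is a regular singular point because x P_1(x) = p(x) = -3x - 8 and x^2 P_2(x) = q(x) = -x^2 - x + 20 are polynomials, hence analytic at x = 0.
p(0) = -8,  q(0) = 20.
Indicial equation: r(r-1) + p(0) r + q(0) = 0, i.e. r^2 + (p(0) - 1) r + q(0) = 0, i.e. r^2 - 9 r + 20 = 0.
Discriminant: (-9)^2 - 4(20) = 1, so r = (9 ± 1)/2.
Solving: r_1 = 5, r_2 = 4.

indicial: r^2 - 9 r + 20 = 0; roots r_1 = 5, r_2 = 4


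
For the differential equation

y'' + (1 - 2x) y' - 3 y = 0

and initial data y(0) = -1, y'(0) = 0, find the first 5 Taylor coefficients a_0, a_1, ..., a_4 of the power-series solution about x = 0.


Ansatz: y(x) = sum_{n>=0} a_n x^n, so y'(x) = sum_{n>=1} n a_n x^(n-1) and y''(x) = sum_{n>=2} n(n-1) a_n x^(n-2).
Substitute into P(x) y'' + Q(x) y' + R(x) y = 0 with P(x) = 1, Q(x) = 1 - 2x, R(x) = -3, and match powers of x.
Initial conditions: a_0 = -1, a_1 = 0.
Setting the coefficient of each power of x to zero and solving order by order (substituting the coefficients already found):
  x^0: 2 a_2 + a_1 - 3 a_0 = 0  ->  2 a_2 = -a_1 + 3 a_0 = -3  ->  a_2 = -3/2
  x^1: 6 a_3 + 2 a_2 - 5 a_1 = 0  ->  6 a_3 = -2 a_2 + 5 a_1 = 3  ->  a_3 = 1/2
  x^2: 12 a_4 + 3 a_3 - 7 a_2 = 0  ->  12 a_4 = -3 a_3 + 7 a_2 = -12  ->  a_4 = -1
Truncated series: y(x) = -1 - (3/2) x^2 + (1/2) x^3 - x^4 + O(x^5).

a_0 = -1; a_1 = 0; a_2 = -3/2; a_3 = 1/2; a_4 = -1


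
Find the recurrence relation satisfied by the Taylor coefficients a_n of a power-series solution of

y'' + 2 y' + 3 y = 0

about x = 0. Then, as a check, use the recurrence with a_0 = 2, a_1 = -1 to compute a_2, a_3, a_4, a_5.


Substitute y = sum_n a_n x^n.
y''(x) has coefficient (n+2)(n+1) a_{n+2} at x^n;
2 y'(x) has coefficient 2 (n+1) a_{n+1} at x^n;
3 y(x) has coefficient 3 a_n at x^n.
Matching x^n: (n+2)(n+1) a_{n+2} + 2 (n+1) a_{n+1} + 3 a_n = 0.
Thus a_{n+2} = [-2 (n+1) a_{n+1} - 3 a_n] / ((n+1)(n+2)).

Check with a_0 = 2, a_1 = -1 (apply the recurrence for n = 0, 1, 2, 3): a_0 = 2, a_1 = -1, a_2 = -2, a_3 = 11/6, a_4 = -5/12, a_5 = -13/120.

a_(n+2) = [-2 (n+1) a_(n+1) - 3 a_n] / ((n+1)(n+2)); check: a_0 = 2, a_1 = -1, a_2 = -2, a_3 = 11/6, a_4 = -5/12, a_5 = -13/120


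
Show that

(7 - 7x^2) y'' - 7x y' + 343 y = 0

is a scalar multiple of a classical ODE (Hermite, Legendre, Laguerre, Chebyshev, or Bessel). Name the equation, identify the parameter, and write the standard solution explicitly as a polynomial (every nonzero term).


All three coefficients share the factor 7; dividing through by 7 gives  (1 - x^2) y'' - x y' + 49 y = 0.
This matches the Chebyshev equation (1 - x^2) y'' - x y' + n^2 y = 0 (note the -x y' term, not -2x y') with n^2 = 49, so n = 7; the polynomial solution is T_7(x).
With y = sum_k a_k x^k, matching x^k gives (k+2)(k+1) a_{k+2} = (k^2 - n^2) a_k = (k - 7)(k + 7) a_k. The right side vanishes at k = 7, so the series with the parity of 7 terminates at degree 7.
Standard normalization: leading coefficient of T_n is 2^(n-1), so a_7 = 2^6 = 64. Work downward with a_k = (k+1)(k+2) a_{k+2} / ((k - 7)(k + 7)):
  a_5 = (6)(7)(64) / ((5 - 7)(5 + 7)) = 2688/(-24) = -112
  a_3 = (4)(5)(-112) / ((3 - 7)(3 + 7)) = -2240/(-40) = 56
  a_1 = (2)(3)(56) / ((1 - 7)(1 + 7)) = 336/(-48) = -7
Hence T_7(x) = 64 x^7 - 112 x^5 + 56 x^3 - 7 x.

T_7(x); series = 64 x^7 - 112 x^5 + 56 x^3 - 7 x


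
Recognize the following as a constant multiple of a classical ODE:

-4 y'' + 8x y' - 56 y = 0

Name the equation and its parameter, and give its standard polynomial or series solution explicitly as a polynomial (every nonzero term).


All three coefficients share the factor -4; dividing through by -4 gives  y'' - 2x y' + 14 y = 0.
This matches the Hermite equation y'' - 2x y' + 2n y = 0 with 2n = 14, so n = 7; the polynomial solution is H_7(x).
With y = sum_k a_k x^k, matching x^k gives (k+2)(k+1) a_{k+2} = 2(k - n) a_k = 2(k - 7) a_k. The right side vanishes at k = 7, so the series with the parity of 7 terminates at degree 7.
Standard normalization: leading coefficient of H_n is 2^n, so a_7 = 2^7 = 128. Work downward with a_k = (k+1)(k+2) a_{k+2} / (2(k - n)):
  a_5 = (6)(7)(128) / (2(5 - 7)) = 5376/(-4) = -1344
  a_3 = (4)(5)(-1344) / (2(3 - 7)) = -26880/(-8) = 3360
  a_1 = (2)(3)(3360) / (2(1 - 7)) = 20160/(-12) = -1680
Hence H_7(x) = 128 x^7 - 1344 x^5 + 3360 x^3 - 1680 x.

H_7(x); series = 128 x^7 - 1344 x^5 + 3360 x^3 - 1680 x


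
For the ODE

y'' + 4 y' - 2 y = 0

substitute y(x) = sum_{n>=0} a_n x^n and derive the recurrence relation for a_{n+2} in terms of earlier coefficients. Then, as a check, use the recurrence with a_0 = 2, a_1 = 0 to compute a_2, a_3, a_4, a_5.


Substitute y = sum_n a_n x^n.
y''(x) has coefficient (n+2)(n+1) a_{n+2} at x^n;
4 y'(x) has coefficient 4 (n+1) a_{n+1} at x^n;
-2 y(x) has coefficient -2 a_n at x^n.
Matching x^n: (n+2)(n+1) a_{n+2} + 4 (n+1) a_{n+1} - 2 a_n = 0.
Thus a_{n+2} = [-4 (n+1) a_{n+1} + 2 a_n] / ((n+1)(n+2)).

Check with a_0 = 2, a_1 = 0 (apply the recurrence for n = 0, 1, 2, 3): a_0 = 2, a_1 = 0, a_2 = 2, a_3 = -8/3, a_4 = 3, a_5 = -8/3.

a_(n+2) = [-4 (n+1) a_(n+1) + 2 a_n] / ((n+1)(n+2)); check: a_0 = 2, a_1 = 0, a_2 = 2, a_3 = -8/3, a_4 = 3, a_5 = -8/3


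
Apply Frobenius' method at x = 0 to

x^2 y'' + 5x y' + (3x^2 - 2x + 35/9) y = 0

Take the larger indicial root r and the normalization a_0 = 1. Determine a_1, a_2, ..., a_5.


Write in Frobenius form y'' + (p(x)/x) y' + (q(x)/x^2) y = 0:
  p(x) = 5,  q(x) = 3x^2 - 2x + 35/9.
Indicial equation: r(r-1) + (5) r + (35/9) = 0 -> roots r_1 = -5/3, r_2 = -7/3.
Take r = r_1 = -5/3. Let y(x) = x^r sum_{n>=0} a_n x^n with a_0 = 1.
Substitute y = x^r sum a_n x^n and match x^{r+n}. The recurrence is
  D(n) a_n - 2 a_{n-1} + 3 a_{n-2} = 0,  where D(n) = (r+n)(r+n-1) + (5)(r+n) + (35/9).
  a_n = [2 a_{n-1} - 3 a_{n-2}] / D(n).
Since the indicial polynomial factors as (r - r_1)(r - r_2), D(n) = (r_1 + n - r_1)(r_1 + n - r_2) = n(n + 2/3).
Evaluating step by step (a_0 = 1):
  n = 1: D(1) = 1(1 + 2/3) = 5/3; numerator = 2(1) = 2; a_1 = (2)/(5/3) = 6/5
  n = 2: D(2) = 2(2 + 2/3) = 16/3; numerator = 2(6/5) - 3(1) = -3/5; a_2 = (-3/5)/(16/3) = -9/80
  n = 3: D(3) = 3(3 + 2/3) = 11; numerator = 2(-9/80) - 3(6/5) = -153/40; a_3 = (-153/40)/(11) = -153/440
  n = 4: D(4) = 4(4 + 2/3) = 56/3; numerator = 2(-153/440) - 3(-9/80) = -63/176; a_4 = (-63/176)/(56/3) = -27/1408
  n = 5: D(5) = 5(5 + 2/3) = 85/3; numerator = 2(-27/1408) - 3(-153/440) = 3537/3520; a_5 = (3537/3520)/(85/3) = 10611/299200

r = -5/3; a_0 = 1; a_1 = 6/5; a_2 = -9/80; a_3 = -153/440; a_4 = -27/1408; a_5 = 10611/299200


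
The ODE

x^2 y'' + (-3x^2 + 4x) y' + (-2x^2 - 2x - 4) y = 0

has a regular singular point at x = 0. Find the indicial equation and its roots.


Divide by x^2 to reach normal form y'' + P_1(x) y' + P_2(x) y = 0 with P_1(x) = -3 + 4/x and P_2(x) = -2 - 2/x - 4/x^2.
x = 0 is a singular point because the y'-coefficient -3 + 4/x has a pole at x = 0 and the y-coefficient -2 - 2/x - 4/x^2 has a pole at x = 0.
It is a regular singular point because x P_1(x) = p(x) = 4 - 3x and x^2 P_2(x) = q(x) = -2x^2 - 2x - 4 are polynomials, hence analytic at x = 0.
p(0) = 4,  q(0) = -4.
Indicial equation: r(r-1) + p(0) r + q(0) = 0, i.e. r^2 + (p(0) - 1) r + q(0) = 0, i.e. r^2 + 3 r - 4 = 0.
Discriminant: (3)^2 - 4(-4) = 25, so r = (-3 ± 5)/2.
Solving: r_1 = 1, r_2 = -4.

indicial: r^2 + 3 r - 4 = 0; roots r_1 = 1, r_2 = -4


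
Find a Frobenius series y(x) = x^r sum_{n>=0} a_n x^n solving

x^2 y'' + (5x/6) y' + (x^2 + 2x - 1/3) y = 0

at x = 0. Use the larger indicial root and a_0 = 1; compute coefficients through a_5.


Write in Frobenius form y'' + (p(x)/x) y' + (q(x)/x^2) y = 0:
  p(x) = 5/6,  q(x) = x^2 + 2x - 1/3.
Indicial equation: r(r-1) + (5/6) r + (-1/3) = 0 -> roots r_1 = 2/3, r_2 = -1/2.
Take r = r_1 = 2/3. Let y(x) = x^r sum_{n>=0} a_n x^n with a_0 = 1.
Substitute y = x^r sum a_n x^n and match x^{r+n}. The recurrence is
  D(n) a_n + 2 a_{n-1} + 1 a_{n-2} = 0,  where D(n) = (r+n)(r+n-1) + (5/6)(r+n) + (-1/3).
  a_n = [-2 a_{n-1} - 1 a_{n-2}] / D(n).
Since the indicial polynomial factors as (r - r_1)(r - r_2), D(n) = (r_1 + n - r_1)(r_1 + n - r_2) = n(n + 7/6).
Evaluating step by step (a_0 = 1):
  n = 1: D(1) = 1(1 + 7/6) = 13/6; numerator = -2(1) = -2; a_1 = (-2)/(13/6) = -12/13
  n = 2: D(2) = 2(2 + 7/6) = 19/3; numerator = -2(-12/13) - 1(1) = 11/13; a_2 = (11/13)/(19/3) = 33/247
  n = 3: D(3) = 3(3 + 7/6) = 25/2; numerator = -2(33/247) - 1(-12/13) = 162/247; a_3 = (162/247)/(25/2) = 324/6175
  n = 4: D(4) = 4(4 + 7/6) = 62/3; numerator = -2(324/6175) - 1(33/247) = -1473/6175; a_4 = (-1473/6175)/(62/3) = -4419/382850
  n = 5: D(5) = 5(5 + 7/6) = 185/6; numerator = -2(-4419/382850) - 1(324/6175) = -225/7657; a_5 = (-225/7657)/(185/6) = -270/283309

r = 2/3; a_0 = 1; a_1 = -12/13; a_2 = 33/247; a_3 = 324/6175; a_4 = -4419/382850; a_5 = -270/283309


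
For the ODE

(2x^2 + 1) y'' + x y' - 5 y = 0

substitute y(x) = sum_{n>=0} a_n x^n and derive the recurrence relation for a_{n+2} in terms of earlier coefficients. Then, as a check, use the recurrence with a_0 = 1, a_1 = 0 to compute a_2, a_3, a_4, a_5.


Substitute y = sum_n a_n x^n.
(1 + 2 x^2) y'' contributes (n+2)(n+1) a_{n+2} + 2 n(n-1) a_n at x^n.
x y'(x) contributes n a_n at x^n.
-5 y(x) contributes -5 a_n at x^n.
Matching x^n: (n+2)(n+1) a_{n+2} + (2 n(n-1) + n - 5) a_n = 0.
Thus a_{n+2} = (-2 n(n-1) - n + 5) / ((n+1)(n+2)) * a_n.

Check with a_0 = 1, a_1 = 0 (apply the recurrence for n = 0, 1, 2, 3): a_0 = 1, a_1 = 0, a_2 = 5/2, a_3 = 0, a_4 = -5/24, a_5 = 0.

a_(n+2) = (-2 n(n-1) - n + 5) / ((n+1)(n+2)) * a_n; check: a_0 = 1, a_1 = 0, a_2 = 5/2, a_3 = 0, a_4 = -5/24, a_5 = 0


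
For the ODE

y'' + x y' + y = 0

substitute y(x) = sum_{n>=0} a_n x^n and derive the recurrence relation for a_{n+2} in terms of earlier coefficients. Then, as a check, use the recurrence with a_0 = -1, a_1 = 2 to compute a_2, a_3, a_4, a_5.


Substitute y = sum_n a_n x^n.
y''(x) has coefficient (n+2)(n+1) a_{n+2} at x^n;
x y'(x) has coefficient n a_n at x^n (shift);
y(x) has coefficient 1 a_n at x^n.
Matching x^n: (n+2)(n+1) a_{n+2} + (n + 1) a_n = 0.
Thus a_{n+2} = (-n - 1) / ((n+1)(n+2)) * a_n.

Check with a_0 = -1, a_1 = 2 (apply the recurrence for n = 0, 1, 2, 3): a_0 = -1, a_1 = 2, a_2 = 1/2, a_3 = -2/3, a_4 = -1/8, a_5 = 2/15.

a_(n+2) = (-n - 1) / ((n+1)(n+2)) * a_n; check: a_0 = -1, a_1 = 2, a_2 = 1/2, a_3 = -2/3, a_4 = -1/8, a_5 = 2/15


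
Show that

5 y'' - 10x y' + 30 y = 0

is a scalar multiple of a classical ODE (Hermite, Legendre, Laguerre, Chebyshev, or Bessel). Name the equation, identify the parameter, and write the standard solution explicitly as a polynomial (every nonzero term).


All three coefficients share the factor 5; dividing through by 5 gives  y'' - 2x y' + 6 y = 0.
This matches the Hermite equation y'' - 2x y' + 2n y = 0 with 2n = 6, so n = 3; the polynomial solution is H_3(x).
With y = sum_k a_k x^k, matching x^k gives (k+2)(k+1) a_{k+2} = 2(k - n) a_k = 2(k - 3) a_k. The right side vanishes at k = 3, so the series with the parity of 3 terminates at degree 3.
Standard normalization: leading coefficient of H_n is 2^n, so a_3 = 2^3 = 8. Work downward with a_k = (k+1)(k+2) a_{k+2} / (2(k - n)):
  a_1 = (2)(3)(8) / (2(1 - 3)) = 48/(-4) = -12
Hence H_3(x) = 8 x^3 - 12 x.

H_3(x); series = 8 x^3 - 12 x


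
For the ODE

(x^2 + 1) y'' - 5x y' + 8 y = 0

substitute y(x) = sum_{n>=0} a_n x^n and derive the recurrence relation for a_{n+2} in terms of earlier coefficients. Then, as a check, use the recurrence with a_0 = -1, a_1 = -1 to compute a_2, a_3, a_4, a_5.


Substitute y = sum_n a_n x^n.
(1 + 1 x^2) y'' contributes (n+2)(n+1) a_{n+2} + n(n-1) a_n at x^n.
-5 x y'(x) contributes -5 n a_n at x^n.
8 y(x) contributes 8 a_n at x^n.
Matching x^n: (n+2)(n+1) a_{n+2} + (n(n-1) - 5 n + 8) a_n = 0.
Thus a_{n+2} = (-n(n-1) + 5 n - 8) / ((n+1)(n+2)) * a_n.

Check with a_0 = -1, a_1 = -1 (apply the recurrence for n = 0, 1, 2, 3): a_0 = -1, a_1 = -1, a_2 = 4, a_3 = 1/2, a_4 = 0, a_5 = 1/40.

a_(n+2) = (-n(n-1) + 5 n - 8) / ((n+1)(n+2)) * a_n; check: a_0 = -1, a_1 = -1, a_2 = 4, a_3 = 1/2, a_4 = 0, a_5 = 1/40


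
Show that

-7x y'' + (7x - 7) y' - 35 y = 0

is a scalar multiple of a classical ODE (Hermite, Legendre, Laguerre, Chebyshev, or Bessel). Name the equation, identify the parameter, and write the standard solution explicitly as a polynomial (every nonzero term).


All three coefficients share the factor -7; dividing through by -7 gives  x y'' + (1 - x) y' + 5 y = 0.
This matches the Laguerre equation x y'' + (1 - x) y' + n y = 0 with n = 5; the polynomial solution is L_5(x).
With y = sum_k a_k x^k, matching x^k gives (k+1)k a_{k+1} + (k+1) a_{k+1} - k a_k + n a_k = 0, i.e. (k+1)^2 a_{k+1} = (k - n) a_k = (k - 5) a_k. The right side vanishes at k = 5, so the series terminates at degree 5.
Standard normalization L_n(0) = 1 gives a_0 = 1. Work upward with a_{k+1} = (k - 5) a_k / (k+1)^2:
  a_1 = (0 - 5)(1) / 1^2 = -5/1 = -5
  a_2 = (1 - 5)(-5) / 2^2 = 20/4 = 5
  a_3 = (2 - 5)(5) / 3^2 = -15/9 = -5/3
  a_4 = (3 - 5)(-5/3) / 4^2 = (10/3)/16 = 5/24
  a_5 = (4 - 5)(5/24) / 5^2 = (-5/24)/25 = -1/120
Hence L_5(x) = -x^5/120 + 5 x^4/24 - 5 x^3/3 + 5 x^2 - 5 x + 1.

L_5(x); series = -x^5/120 + 5 x^4/24 - 5 x^3/3 + 5 x^2 - 5 x + 1


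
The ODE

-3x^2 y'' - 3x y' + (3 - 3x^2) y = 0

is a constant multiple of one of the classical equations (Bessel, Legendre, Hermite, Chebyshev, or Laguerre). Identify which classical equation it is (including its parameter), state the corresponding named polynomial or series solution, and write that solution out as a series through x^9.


All three coefficients share the factor -3; dividing through by -3 gives  x^2 y'' + x y' + (x^2 - 1) y = 0.
This matches the Bessel equation x^2 y'' + x y' + (x^2 - nu^2) y = 0 with nu^2 = 1, so nu = 1; the solution bounded at x = 0 is J_1(x).
Frobenius at x = 0: indicial roots ±nu; for r = nu the recurrence k(k + 2nu) c_k = -c_{k-2} gives the standard series J_nu(x) = sum_{k>=0} (-1)^k / (k! (k+nu)!) (x/2)^(2k+nu). Evaluate the first 5 terms:
  k = 0: (-1)^0 / (0! * 1! * 2^1) x^1 = 1/(1*1*2) x^1 = (1/2) x^1
  k = 1: (-1)^1 / (1! * 2! * 2^3) x^3 = -1/(1*2*8) x^3 = (-1/16) x^3
  k = 2: (-1)^2 / (2! * 3! * 2^5) x^5 = 1/(2*6*32) x^5 = (1/384) x^5
  k = 3: (-1)^3 / (3! * 4! * 2^7) x^7 = -1/(6*24*128) x^7 = (-1/18432) x^7
  k = 4: (-1)^4 / (4! * 5! * 2^9) x^9 = 1/(24*120*512) x^9 = (1/1474560) x^9
Hence J_1(x) = x^9/1474560 - x^7/18432 + x^5/384 - x^3/16 + x/2 + ....

J_1(x); series = x^9/1474560 - x^7/18432 + x^5/384 - x^3/16 + x/2


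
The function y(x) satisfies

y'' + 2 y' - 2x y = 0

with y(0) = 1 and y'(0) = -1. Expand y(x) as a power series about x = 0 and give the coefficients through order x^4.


Ansatz: y(x) = sum_{n>=0} a_n x^n, so y'(x) = sum_{n>=1} n a_n x^(n-1) and y''(x) = sum_{n>=2} n(n-1) a_n x^(n-2).
Substitute into P(x) y'' + Q(x) y' + R(x) y = 0 with P(x) = 1, Q(x) = 2, R(x) = -2x, and match powers of x.
Initial conditions: a_0 = 1, a_1 = -1.
Setting the coefficient of each power of x to zero and solving order by order (substituting the coefficients already found):
  x^0: 2 a_2 + 2 a_1 = 0  ->  2 a_2 = -2 a_1 = 2  ->  a_2 = 1
  x^1: 6 a_3 + 4 a_2 - 2 a_0 = 0  ->  6 a_3 = -4 a_2 + 2 a_0 = -2  ->  a_3 = -1/3
  x^2: 12 a_4 + 6 a_3 - 2 a_1 = 0  ->  12 a_4 = -6 a_3 + 2 a_1 = 0  ->  a_4 = 0
Truncated series: y(x) = 1 - x + x^2 - (1/3) x^3 + O(x^5).

a_0 = 1; a_1 = -1; a_2 = 1; a_3 = -1/3; a_4 = 0


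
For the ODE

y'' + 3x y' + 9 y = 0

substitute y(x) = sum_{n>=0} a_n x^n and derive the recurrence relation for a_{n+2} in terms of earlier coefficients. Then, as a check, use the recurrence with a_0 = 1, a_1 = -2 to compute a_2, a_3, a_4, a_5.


Substitute y = sum_n a_n x^n.
y''(x) has coefficient (n+2)(n+1) a_{n+2} at x^n;
3 x y'(x) has coefficient 3 n a_n at x^n (shift);
9 y(x) has coefficient 9 a_n at x^n.
Matching x^n: (n+2)(n+1) a_{n+2} + (3n + 9) a_n = 0.
Thus a_{n+2} = (-3n - 9) / ((n+1)(n+2)) * a_n.

Check with a_0 = 1, a_1 = -2 (apply the recurrence for n = 0, 1, 2, 3): a_0 = 1, a_1 = -2, a_2 = -9/2, a_3 = 4, a_4 = 45/8, a_5 = -18/5.

a_(n+2) = (-3n - 9) / ((n+1)(n+2)) * a_n; check: a_0 = 1, a_1 = -2, a_2 = -9/2, a_3 = 4, a_4 = 45/8, a_5 = -18/5


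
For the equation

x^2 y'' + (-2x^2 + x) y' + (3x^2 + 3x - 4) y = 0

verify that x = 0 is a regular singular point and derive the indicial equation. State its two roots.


Divide by x^2 to reach normal form y'' + P_1(x) y' + P_2(x) y = 0 with P_1(x) = -2 + 1/x and P_2(x) = 3 + 3/x - 4/x^2.
x = 0 is a singular point because the y'-coefficient -2 + 1/x has a pole at x = 0 and the y-coefficient 3 + 3/x - 4/x^2 has a pole at x = 0.
It is a regular singular point because x P_1(x) = p(x) = 1 - 2x and x^2 P_2(x) = q(x) = 3x^2 + 3x - 4 are polynomials, hence analytic at x = 0.
p(0) = 1,  q(0) = -4.
Indicial equation: r(r-1) + p(0) r + q(0) = 0, i.e. r^2 + (p(0) - 1) r + q(0) = 0, i.e. r^2 - 4 = 0.
Discriminant: (0)^2 - 4(-4) = 16, so r = (0 ± 4)/2.
Solving: r_1 = 2, r_2 = -2.

indicial: r^2 - 4 = 0; roots r_1 = 2, r_2 = -2


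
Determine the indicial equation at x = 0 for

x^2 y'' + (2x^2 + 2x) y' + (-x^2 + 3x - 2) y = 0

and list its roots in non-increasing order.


Divide by x^2 to reach normal form y'' + P_1(x) y' + P_2(x) y = 0 with P_1(x) = 2 + 2/x and P_2(x) = -1 + 3/x - 2/x^2.
x = 0 is a singular point because the y'-coefficient 2 + 2/x has a pole at x = 0 and the y-coefficient -1 + 3/x - 2/x^2 has a pole at x = 0.
It is a regular singular point because x P_1(x) = p(x) = 2x + 2 and x^2 P_2(x) = q(x) = -x^2 + 3x - 2 are polynomials, hence analytic at x = 0.
p(0) = 2,  q(0) = -2.
Indicial equation: r(r-1) + p(0) r + q(0) = 0, i.e. r^2 + (p(0) - 1) r + q(0) = 0, i.e. r^2 + 1 r - 2 = 0.
Discriminant: (1)^2 - 4(-2) = 9, so r = (-1 ± 3)/2.
Solving: r_1 = 1, r_2 = -2.

indicial: r^2 + 1 r - 2 = 0; roots r_1 = 1, r_2 = -2


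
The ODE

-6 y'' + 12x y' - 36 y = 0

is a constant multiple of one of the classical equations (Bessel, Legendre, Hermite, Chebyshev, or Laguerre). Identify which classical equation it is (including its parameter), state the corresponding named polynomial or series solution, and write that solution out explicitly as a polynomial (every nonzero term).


All three coefficients share the factor -6; dividing through by -6 gives  y'' - 2x y' + 6 y = 0.
This matches the Hermite equation y'' - 2x y' + 2n y = 0 with 2n = 6, so n = 3; the polynomial solution is H_3(x).
With y = sum_k a_k x^k, matching x^k gives (k+2)(k+1) a_{k+2} = 2(k - n) a_k = 2(k - 3) a_k. The right side vanishes at k = 3, so the series with the parity of 3 terminates at degree 3.
Standard normalization: leading coefficient of H_n is 2^n, so a_3 = 2^3 = 8. Work downward with a_k = (k+1)(k+2) a_{k+2} / (2(k - n)):
  a_1 = (2)(3)(8) / (2(1 - 3)) = 48/(-4) = -12
Hence H_3(x) = 8 x^3 - 12 x.

H_3(x); series = 8 x^3 - 12 x


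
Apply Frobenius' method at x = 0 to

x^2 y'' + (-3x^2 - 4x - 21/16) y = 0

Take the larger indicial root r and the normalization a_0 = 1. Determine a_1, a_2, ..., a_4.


Write in Frobenius form y'' + (p(x)/x) y' + (q(x)/x^2) y = 0:
  p(x) = 0,  q(x) = -3x^2 - 4x - 21/16.
Indicial equation: r(r-1) + (0) r + (-21/16) = 0 -> roots r_1 = 7/4, r_2 = -3/4.
Take r = r_1 = 7/4. Let y(x) = x^r sum_{n>=0} a_n x^n with a_0 = 1.
Substitute y = x^r sum a_n x^n and match x^{r+n}. The recurrence is
  D(n) a_n - 4 a_{n-1} - 3 a_{n-2} = 0,  where D(n) = (r+n)(r+n-1) + (0)(r+n) + (-21/16).
  a_n = [4 a_{n-1} + 3 a_{n-2}] / D(n).
Since the indicial polynomial factors as (r - r_1)(r - r_2), D(n) = (r_1 + n - r_1)(r_1 + n - r_2) = n(n + 5/2).
Evaluating step by step (a_0 = 1):
  n = 1: D(1) = 1(1 + 5/2) = 7/2; numerator = 4(1) = 4; a_1 = (4)/(7/2) = 8/7
  n = 2: D(2) = 2(2 + 5/2) = 9; numerator = 4(8/7) + 3(1) = 53/7; a_2 = (53/7)/(9) = 53/63
  n = 3: D(3) = 3(3 + 5/2) = 33/2; numerator = 4(53/63) + 3(8/7) = 428/63; a_3 = (428/63)/(33/2) = 856/2079
  n = 4: D(4) = 4(4 + 5/2) = 26; numerator = 4(856/2079) + 3(53/63) = 8671/2079; a_4 = (8671/2079)/(26) = 667/4158

r = 7/4; a_0 = 1; a_1 = 8/7; a_2 = 53/63; a_3 = 856/2079; a_4 = 667/4158


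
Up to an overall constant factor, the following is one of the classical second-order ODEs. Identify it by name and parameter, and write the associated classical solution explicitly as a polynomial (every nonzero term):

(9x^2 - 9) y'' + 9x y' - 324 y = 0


All three coefficients share the factor -9; dividing through by -9 gives  (1 - x^2) y'' - x y' + 36 y = 0.
This matches the Chebyshev equation (1 - x^2) y'' - x y' + n^2 y = 0 (note the -x y' term, not -2x y') with n^2 = 36, so n = 6; the polynomial solution is T_6(x).
With y = sum_k a_k x^k, matching x^k gives (k+2)(k+1) a_{k+2} = (k^2 - n^2) a_k = (k - 6)(k + 6) a_k. The right side vanishes at k = 6, so the series with the parity of 6 terminates at degree 6.
Standard normalization: leading coefficient of T_n is 2^(n-1), so a_6 = 2^5 = 32. Work downward with a_k = (k+1)(k+2) a_{k+2} / ((k - 6)(k + 6)):
  a_4 = (5)(6)(32) / ((4 - 6)(4 + 6)) = 960/(-20) = -48
  a_2 = (3)(4)(-48) / ((2 - 6)(2 + 6)) = -576/(-32) = 18
  a_0 = (1)(2)(18) / ((0 - 6)(0 + 6)) = 36/(-36) = -1
Hence T_6(x) = 32 x^6 - 48 x^4 + 18 x^2 - 1.

T_6(x); series = 32 x^6 - 48 x^4 + 18 x^2 - 1


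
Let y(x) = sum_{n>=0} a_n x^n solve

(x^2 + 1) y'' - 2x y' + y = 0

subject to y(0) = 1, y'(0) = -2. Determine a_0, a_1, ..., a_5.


Ansatz: y(x) = sum_{n>=0} a_n x^n, so y'(x) = sum_{n>=1} n a_n x^(n-1) and y''(x) = sum_{n>=2} n(n-1) a_n x^(n-2).
Substitute into P(x) y'' + Q(x) y' + R(x) y = 0 with P(x) = x^2 + 1, Q(x) = -2x, R(x) = 1, and match powers of x.
Initial conditions: a_0 = 1, a_1 = -2.
Setting the coefficient of each power of x to zero and solving order by order (substituting the coefficients already found):
  x^0: 2 a_2 + a_0 = 0  ->  2 a_2 = -a_0 = -1  ->  a_2 = -1/2
  x^1: 6 a_3 - a_1 = 0  ->  6 a_3 = a_1 = -2  ->  a_3 = -1/3
  x^2: 12 a_4 - a_2 = 0  ->  12 a_4 = a_2 = -1/2  ->  a_4 = -1/24
  x^3: 20 a_5 + a_3 = 0  ->  20 a_5 = -a_3 = 1/3  ->  a_5 = 1/60
Truncated series: y(x) = 1 - 2 x - (1/2) x^2 - (1/3) x^3 - (1/24) x^4 + (1/60) x^5 + O(x^6).

a_0 = 1; a_1 = -2; a_2 = -1/2; a_3 = -1/3; a_4 = -1/24; a_5 = 1/60


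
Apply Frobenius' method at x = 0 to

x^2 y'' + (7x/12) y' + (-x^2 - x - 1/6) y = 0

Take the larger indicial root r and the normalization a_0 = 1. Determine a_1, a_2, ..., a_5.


Write in Frobenius form y'' + (p(x)/x) y' + (q(x)/x^2) y = 0:
  p(x) = 7/12,  q(x) = -x^2 - x - 1/6.
Indicial equation: r(r-1) + (7/12) r + (-1/6) = 0 -> roots r_1 = 2/3, r_2 = -1/4.
Take r = r_1 = 2/3. Let y(x) = x^r sum_{n>=0} a_n x^n with a_0 = 1.
Substitute y = x^r sum a_n x^n and match x^{r+n}. The recurrence is
  D(n) a_n - 1 a_{n-1} - 1 a_{n-2} = 0,  where D(n) = (r+n)(r+n-1) + (7/12)(r+n) + (-1/6).
  a_n = [1 a_{n-1} + 1 a_{n-2}] / D(n).
Since the indicial polynomial factors as (r - r_1)(r - r_2), D(n) = (r_1 + n - r_1)(r_1 + n - r_2) = n(n + 11/12).
Evaluating step by step (a_0 = 1):
  n = 1: D(1) = 1(1 + 11/12) = 23/12; numerator = 1(1) = 1; a_1 = (1)/(23/12) = 12/23
  n = 2: D(2) = 2(2 + 11/12) = 35/6; numerator = 1(12/23) + 1(1) = 35/23; a_2 = (35/23)/(35/6) = 6/23
  n = 3: D(3) = 3(3 + 11/12) = 47/4; numerator = 1(6/23) + 1(12/23) = 18/23; a_3 = (18/23)/(47/4) = 72/1081
  n = 4: D(4) = 4(4 + 11/12) = 59/3; numerator = 1(72/1081) + 1(6/23) = 354/1081; a_4 = (354/1081)/(59/3) = 18/1081
  n = 5: D(5) = 5(5 + 11/12) = 355/12; numerator = 1(18/1081) + 1(72/1081) = 90/1081; a_5 = (90/1081)/(355/12) = 216/76751

r = 2/3; a_0 = 1; a_1 = 12/23; a_2 = 6/23; a_3 = 72/1081; a_4 = 18/1081; a_5 = 216/76751


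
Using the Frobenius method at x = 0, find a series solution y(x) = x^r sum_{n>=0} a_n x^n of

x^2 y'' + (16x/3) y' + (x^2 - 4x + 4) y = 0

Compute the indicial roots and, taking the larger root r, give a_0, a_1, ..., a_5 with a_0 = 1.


Write in Frobenius form y'' + (p(x)/x) y' + (q(x)/x^2) y = 0:
  p(x) = 16/3,  q(x) = x^2 - 4x + 4.
Indicial equation: r(r-1) + (16/3) r + (4) = 0 -> roots r_1 = -4/3, r_2 = -3.
Take r = r_1 = -4/3. Let y(x) = x^r sum_{n>=0} a_n x^n with a_0 = 1.
Substitute y = x^r sum a_n x^n and match x^{r+n}. The recurrence is
  D(n) a_n - 4 a_{n-1} + 1 a_{n-2} = 0,  where D(n) = (r+n)(r+n-1) + (16/3)(r+n) + (4).
  a_n = [4 a_{n-1} - 1 a_{n-2}] / D(n).
Since the indicial polynomial factors as (r - r_1)(r - r_2), D(n) = (r_1 + n - r_1)(r_1 + n - r_2) = n(n + 5/3).
Evaluating step by step (a_0 = 1):
  n = 1: D(1) = 1(1 + 5/3) = 8/3; numerator = 4(1) = 4; a_1 = (4)/(8/3) = 3/2
  n = 2: D(2) = 2(2 + 5/3) = 22/3; numerator = 4(3/2) - 1(1) = 5; a_2 = (5)/(22/3) = 15/22
  n = 3: D(3) = 3(3 + 5/3) = 14; numerator = 4(15/22) - 1(3/2) = 27/22; a_3 = (27/22)/(14) = 27/308
  n = 4: D(4) = 4(4 + 5/3) = 68/3; numerator = 4(27/308) - 1(15/22) = -51/154; a_4 = (-51/154)/(68/3) = -9/616
  n = 5: D(5) = 5(5 + 5/3) = 100/3; numerator = 4(-9/616) - 1(27/308) = -45/308; a_5 = (-45/308)/(100/3) = -27/6160

r = -4/3; a_0 = 1; a_1 = 3/2; a_2 = 15/22; a_3 = 27/308; a_4 = -9/616; a_5 = -27/6160


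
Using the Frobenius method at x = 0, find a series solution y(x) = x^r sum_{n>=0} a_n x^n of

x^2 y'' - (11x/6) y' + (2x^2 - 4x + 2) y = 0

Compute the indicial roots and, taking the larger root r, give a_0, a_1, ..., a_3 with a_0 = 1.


Write in Frobenius form y'' + (p(x)/x) y' + (q(x)/x^2) y = 0:
  p(x) = -11/6,  q(x) = 2x^2 - 4x + 2.
Indicial equation: r(r-1) + (-11/6) r + (2) = 0 -> roots r_1 = 3/2, r_2 = 4/3.
Take r = r_1 = 3/2. Let y(x) = x^r sum_{n>=0} a_n x^n with a_0 = 1.
Substitute y = x^r sum a_n x^n and match x^{r+n}. The recurrence is
  D(n) a_n - 4 a_{n-1} + 2 a_{n-2} = 0,  where D(n) = (r+n)(r+n-1) + (-11/6)(r+n) + (2).
  a_n = [4 a_{n-1} - 2 a_{n-2}] / D(n).
Since the indicial polynomial factors as (r - r_1)(r - r_2), D(n) = (r_1 + n - r_1)(r_1 + n - r_2) = n(n + 1/6).
Evaluating step by step (a_0 = 1):
  n = 1: D(1) = 1(1 + 1/6) = 7/6; numerator = 4(1) = 4; a_1 = (4)/(7/6) = 24/7
  n = 2: D(2) = 2(2 + 1/6) = 13/3; numerator = 4(24/7) - 2(1) = 82/7; a_2 = (82/7)/(13/3) = 246/91
  n = 3: D(3) = 3(3 + 1/6) = 19/2; numerator = 4(246/91) - 2(24/7) = 360/91; a_3 = (360/91)/(19/2) = 720/1729

r = 3/2; a_0 = 1; a_1 = 24/7; a_2 = 246/91; a_3 = 720/1729


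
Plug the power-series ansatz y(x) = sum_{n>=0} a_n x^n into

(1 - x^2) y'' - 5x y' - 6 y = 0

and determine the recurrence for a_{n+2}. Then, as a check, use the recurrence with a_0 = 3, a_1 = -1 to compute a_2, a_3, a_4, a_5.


Substitute y = sum_n a_n x^n.
(1 - 1 x^2) y'' contributes (n+2)(n+1) a_{n+2} - n(n-1) a_n at x^n.
-5 x y'(x) contributes -5 n a_n at x^n.
-6 y(x) contributes -6 a_n at x^n.
Matching x^n: (n+2)(n+1) a_{n+2} + (-n(n-1) - 5 n - 6) a_n = 0.
Thus a_{n+2} = (n(n-1) + 5 n + 6) / ((n+1)(n+2)) * a_n.

Check with a_0 = 3, a_1 = -1 (apply the recurrence for n = 0, 1, 2, 3): a_0 = 3, a_1 = -1, a_2 = 9, a_3 = -11/6, a_4 = 27/2, a_5 = -99/40.

a_(n+2) = (n(n-1) + 5 n + 6) / ((n+1)(n+2)) * a_n; check: a_0 = 3, a_1 = -1, a_2 = 9, a_3 = -11/6, a_4 = 27/2, a_5 = -99/40


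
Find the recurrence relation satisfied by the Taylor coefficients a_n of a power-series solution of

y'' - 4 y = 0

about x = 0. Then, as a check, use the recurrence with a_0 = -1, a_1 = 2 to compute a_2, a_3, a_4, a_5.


Substitute y = sum_n a_n x^n into y'' + (const) y = 0.
y''(x) = sum_{n>=0} (n+2)(n+1) a_{n+2} x^n.
The ODE becomes sum_n [(n+2)(n+1) a_{n+2} - 4 a_n] x^n = 0.
Setting each coefficient to zero gives the recurrence:
  (n+2)(n+1) a_{n+2} - 4 a_n = 0,
  a_{n+2} = 4 / ((n+1)(n+2)) a_n.

Check with a_0 = -1, a_1 = 2 (apply the recurrence for n = 0, 1, 2, 3): a_0 = -1, a_1 = 2, a_2 = -2, a_3 = 4/3, a_4 = -2/3, a_5 = 4/15.

a_{n+2} = 4/((n+1)(n+2)) * a_n; check: a_0 = -1, a_1 = 2, a_2 = -2, a_3 = 4/3, a_4 = -2/3, a_5 = 4/15


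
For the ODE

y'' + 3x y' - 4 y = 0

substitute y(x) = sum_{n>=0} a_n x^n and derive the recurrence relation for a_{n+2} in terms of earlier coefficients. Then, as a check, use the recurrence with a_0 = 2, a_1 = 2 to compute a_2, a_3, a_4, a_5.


Substitute y = sum_n a_n x^n.
y''(x) has coefficient (n+2)(n+1) a_{n+2} at x^n;
3 x y'(x) has coefficient 3 n a_n at x^n (shift);
-4 y(x) has coefficient -4 a_n at x^n.
Matching x^n: (n+2)(n+1) a_{n+2} + (3n - 4) a_n = 0.
Thus a_{n+2} = (-3n + 4) / ((n+1)(n+2)) * a_n.

Check with a_0 = 2, a_1 = 2 (apply the recurrence for n = 0, 1, 2, 3): a_0 = 2, a_1 = 2, a_2 = 4, a_3 = 1/3, a_4 = -2/3, a_5 = -1/12.

a_(n+2) = (-3n + 4) / ((n+1)(n+2)) * a_n; check: a_0 = 2, a_1 = 2, a_2 = 4, a_3 = 1/3, a_4 = -2/3, a_5 = -1/12


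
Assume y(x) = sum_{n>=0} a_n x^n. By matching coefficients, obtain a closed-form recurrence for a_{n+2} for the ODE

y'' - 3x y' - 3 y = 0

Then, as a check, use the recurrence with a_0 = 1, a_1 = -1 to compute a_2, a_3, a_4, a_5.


Substitute y = sum_n a_n x^n.
y''(x) has coefficient (n+2)(n+1) a_{n+2} at x^n;
-3 x y'(x) has coefficient -3 n a_n at x^n (shift);
-3 y(x) has coefficient -3 a_n at x^n.
Matching x^n: (n+2)(n+1) a_{n+2} + (-3n - 3) a_n = 0.
Thus a_{n+2} = (3n + 3) / ((n+1)(n+2)) * a_n.

Check with a_0 = 1, a_1 = -1 (apply the recurrence for n = 0, 1, 2, 3): a_0 = 1, a_1 = -1, a_2 = 3/2, a_3 = -1, a_4 = 9/8, a_5 = -3/5.

a_(n+2) = (3n + 3) / ((n+1)(n+2)) * a_n; check: a_0 = 1, a_1 = -1, a_2 = 3/2, a_3 = -1, a_4 = 9/8, a_5 = -3/5


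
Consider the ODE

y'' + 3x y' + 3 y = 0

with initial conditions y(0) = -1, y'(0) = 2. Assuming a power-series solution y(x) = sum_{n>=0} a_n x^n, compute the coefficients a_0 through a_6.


Ansatz: y(x) = sum_{n>=0} a_n x^n, so y'(x) = sum_{n>=1} n a_n x^(n-1) and y''(x) = sum_{n>=2} n(n-1) a_n x^(n-2).
Substitute into P(x) y'' + Q(x) y' + R(x) y = 0 with P(x) = 1, Q(x) = 3x, R(x) = 3, and match powers of x.
Initial conditions: a_0 = -1, a_1 = 2.
Setting the coefficient of each power of x to zero and solving order by order (substituting the coefficients already found):
  x^0: 2 a_2 + 3 a_0 = 0  ->  2 a_2 = -3 a_0 = 3  ->  a_2 = 3/2
  x^1: 6 a_3 + 6 a_1 = 0  ->  6 a_3 = -6 a_1 = -12  ->  a_3 = -2
  x^2: 12 a_4 + 9 a_2 = 0  ->  12 a_4 = -9 a_2 = -27/2  ->  a_4 = -9/8
  x^3: 20 a_5 + 12 a_3 = 0  ->  20 a_5 = -12 a_3 = 24  ->  a_5 = 6/5
  x^4: 30 a_6 + 15 a_4 = 0  ->  30 a_6 = -15 a_4 = 135/8  ->  a_6 = 9/16
Truncated series: y(x) = -1 + 2 x + (3/2) x^2 - 2 x^3 - (9/8) x^4 + (6/5) x^5 + (9/16) x^6 + O(x^7).

a_0 = -1; a_1 = 2; a_2 = 3/2; a_3 = -2; a_4 = -9/8; a_5 = 6/5; a_6 = 9/16


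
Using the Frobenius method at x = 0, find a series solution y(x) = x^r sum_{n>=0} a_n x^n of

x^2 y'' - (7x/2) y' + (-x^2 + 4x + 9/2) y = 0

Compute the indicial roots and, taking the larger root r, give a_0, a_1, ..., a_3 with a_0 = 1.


Write in Frobenius form y'' + (p(x)/x) y' + (q(x)/x^2) y = 0:
  p(x) = -7/2,  q(x) = -x^2 + 4x + 9/2.
Indicial equation: r(r-1) + (-7/2) r + (9/2) = 0 -> roots r_1 = 3, r_2 = 3/2.
Take r = r_1 = 3. Let y(x) = x^r sum_{n>=0} a_n x^n with a_0 = 1.
Substitute y = x^r sum a_n x^n and match x^{r+n}. The recurrence is
  D(n) a_n + 4 a_{n-1} - 1 a_{n-2} = 0,  where D(n) = (r+n)(r+n-1) + (-7/2)(r+n) + (9/2).
  a_n = [-4 a_{n-1} + 1 a_{n-2}] / D(n).
Since the indicial polynomial factors as (r - r_1)(r - r_2), D(n) = (r_1 + n - r_1)(r_1 + n - r_2) = n(n + 3/2).
Evaluating step by step (a_0 = 1):
  n = 1: D(1) = 1(1 + 3/2) = 5/2; numerator = -4(1) = -4; a_1 = (-4)/(5/2) = -8/5
  n = 2: D(2) = 2(2 + 3/2) = 7; numerator = -4(-8/5) + 1(1) = 37/5; a_2 = (37/5)/(7) = 37/35
  n = 3: D(3) = 3(3 + 3/2) = 27/2; numerator = -4(37/35) + 1(-8/5) = -204/35; a_3 = (-204/35)/(27/2) = -136/315

r = 3; a_0 = 1; a_1 = -8/5; a_2 = 37/35; a_3 = -136/315


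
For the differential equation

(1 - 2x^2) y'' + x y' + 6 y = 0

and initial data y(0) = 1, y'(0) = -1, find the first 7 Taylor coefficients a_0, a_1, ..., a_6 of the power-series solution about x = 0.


Ansatz: y(x) = sum_{n>=0} a_n x^n, so y'(x) = sum_{n>=1} n a_n x^(n-1) and y''(x) = sum_{n>=2} n(n-1) a_n x^(n-2).
Substitute into P(x) y'' + Q(x) y' + R(x) y = 0 with P(x) = 1 - 2x^2, Q(x) = x, R(x) = 6, and match powers of x.
Initial conditions: a_0 = 1, a_1 = -1.
Setting the coefficient of each power of x to zero and solving order by order (substituting the coefficients already found):
  x^0: 2 a_2 + 6 a_0 = 0  ->  2 a_2 = -6 a_0 = -6  ->  a_2 = -3
  x^1: 6 a_3 + 7 a_1 = 0  ->  6 a_3 = -7 a_1 = 7  ->  a_3 = 7/6
  x^2: 12 a_4 + 4 a_2 = 0  ->  12 a_4 = -4 a_2 = 12  ->  a_4 = 1
  x^3: 20 a_5 - 3 a_3 = 0  ->  20 a_5 = 3 a_3 = 7/2  ->  a_5 = 7/40
  x^4: 30 a_6 - 14 a_4 = 0  ->  30 a_6 = 14 a_4 = 14  ->  a_6 = 7/15
Truncated series: y(x) = 1 - x - 3 x^2 + (7/6) x^3 + x^4 + (7/40) x^5 + (7/15) x^6 + O(x^7).

a_0 = 1; a_1 = -1; a_2 = -3; a_3 = 7/6; a_4 = 1; a_5 = 7/40; a_6 = 7/15


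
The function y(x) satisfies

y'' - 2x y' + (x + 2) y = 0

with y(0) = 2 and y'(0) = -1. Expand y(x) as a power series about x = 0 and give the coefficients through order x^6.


Ansatz: y(x) = sum_{n>=0} a_n x^n, so y'(x) = sum_{n>=1} n a_n x^(n-1) and y''(x) = sum_{n>=2} n(n-1) a_n x^(n-2).
Substitute into P(x) y'' + Q(x) y' + R(x) y = 0 with P(x) = 1, Q(x) = -2x, R(x) = x + 2, and match powers of x.
Initial conditions: a_0 = 2, a_1 = -1.
Setting the coefficient of each power of x to zero and solving order by order (substituting the coefficients already found):
  x^0: 2 a_2 + 2 a_0 = 0  ->  2 a_2 = -2 a_0 = -4  ->  a_2 = -2
  x^1: 6 a_3 + a_0 = 0  ->  6 a_3 = -a_0 = -2  ->  a_3 = -1/3
  x^2: 12 a_4 - 2 a_2 + a_1 = 0  ->  12 a_4 = 2 a_2 - a_1 = -3  ->  a_4 = -1/4
  x^3: 20 a_5 - 4 a_3 + a_2 = 0  ->  20 a_5 = 4 a_3 - a_2 = 2/3  ->  a_5 = 1/30
  x^4: 30 a_6 - 6 a_4 + a_3 = 0  ->  30 a_6 = 6 a_4 - a_3 = -7/6  ->  a_6 = -7/180
Truncated series: y(x) = 2 - x - 2 x^2 - (1/3) x^3 - (1/4) x^4 + (1/30) x^5 - (7/180) x^6 + O(x^7).

a_0 = 2; a_1 = -1; a_2 = -2; a_3 = -1/3; a_4 = -1/4; a_5 = 1/30; a_6 = -7/180


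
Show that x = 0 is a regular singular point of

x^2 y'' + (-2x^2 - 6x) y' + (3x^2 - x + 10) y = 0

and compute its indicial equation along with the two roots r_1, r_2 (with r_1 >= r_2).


Divide by x^2 to reach normal form y'' + P_1(x) y' + P_2(x) y = 0 with P_1(x) = -2 - 6/x and P_2(x) = 3 - 1/x + 10/x^2.
x = 0 is a singular point because the y'-coefficient -2 - 6/x has a pole at x = 0 and the y-coefficient 3 - 1/x + 10/x^2 has a pole at x = 0.
It is a regular singular point because x P_1(x) = p(x) = -2x - 6 and x^2 P_2(x) = q(x) = 3x^2 - x + 10 are polynomials, hence analytic at x = 0.
p(0) = -6,  q(0) = 10.
Indicial equation: r(r-1) + p(0) r + q(0) = 0, i.e. r^2 + (p(0) - 1) r + q(0) = 0, i.e. r^2 - 7 r + 10 = 0.
Discriminant: (-7)^2 - 4(10) = 9, so r = (7 ± 3)/2.
Solving: r_1 = 5, r_2 = 2.

indicial: r^2 - 7 r + 10 = 0; roots r_1 = 5, r_2 = 2


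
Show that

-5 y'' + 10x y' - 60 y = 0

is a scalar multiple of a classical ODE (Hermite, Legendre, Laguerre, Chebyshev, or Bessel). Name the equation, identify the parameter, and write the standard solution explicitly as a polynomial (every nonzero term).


All three coefficients share the factor -5; dividing through by -5 gives  y'' - 2x y' + 12 y = 0.
This matches the Hermite equation y'' - 2x y' + 2n y = 0 with 2n = 12, so n = 6; the polynomial solution is H_6(x).
With y = sum_k a_k x^k, matching x^k gives (k+2)(k+1) a_{k+2} = 2(k - n) a_k = 2(k - 6) a_k. The right side vanishes at k = 6, so the series with the parity of 6 terminates at degree 6.
Standard normalization: leading coefficient of H_n is 2^n, so a_6 = 2^6 = 64. Work downward with a_k = (k+1)(k+2) a_{k+2} / (2(k - n)):
  a_4 = (5)(6)(64) / (2(4 - 6)) = 1920/(-4) = -480
  a_2 = (3)(4)(-480) / (2(2 - 6)) = -5760/(-8) = 720
  a_0 = (1)(2)(720) / (2(0 - 6)) = 1440/(-12) = -120
Hence H_6(x) = 64 x^6 - 480 x^4 + 720 x^2 - 120.

H_6(x); series = 64 x^6 - 480 x^4 + 720 x^2 - 120


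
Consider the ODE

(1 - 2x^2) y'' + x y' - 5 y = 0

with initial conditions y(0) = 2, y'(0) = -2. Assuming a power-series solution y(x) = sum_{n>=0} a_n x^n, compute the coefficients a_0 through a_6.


Ansatz: y(x) = sum_{n>=0} a_n x^n, so y'(x) = sum_{n>=1} n a_n x^(n-1) and y''(x) = sum_{n>=2} n(n-1) a_n x^(n-2).
Substitute into P(x) y'' + Q(x) y' + R(x) y = 0 with P(x) = 1 - 2x^2, Q(x) = x, R(x) = -5, and match powers of x.
Initial conditions: a_0 = 2, a_1 = -2.
Setting the coefficient of each power of x to zero and solving order by order (substituting the coefficients already found):
  x^0: 2 a_2 - 5 a_0 = 0  ->  2 a_2 = 5 a_0 = 10  ->  a_2 = 5
  x^1: 6 a_3 - 4 a_1 = 0  ->  6 a_3 = 4 a_1 = -8  ->  a_3 = -4/3
  x^2: 12 a_4 - 7 a_2 = 0  ->  12 a_4 = 7 a_2 = 35  ->  a_4 = 35/12
  x^3: 20 a_5 - 14 a_3 = 0  ->  20 a_5 = 14 a_3 = -56/3  ->  a_5 = -14/15
  x^4: 30 a_6 - 25 a_4 = 0  ->  30 a_6 = 25 a_4 = 875/12  ->  a_6 = 175/72
Truncated series: y(x) = 2 - 2 x + 5 x^2 - (4/3) x^3 + (35/12) x^4 - (14/15) x^5 + (175/72) x^6 + O(x^7).

a_0 = 2; a_1 = -2; a_2 = 5; a_3 = -4/3; a_4 = 35/12; a_5 = -14/15; a_6 = 175/72
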